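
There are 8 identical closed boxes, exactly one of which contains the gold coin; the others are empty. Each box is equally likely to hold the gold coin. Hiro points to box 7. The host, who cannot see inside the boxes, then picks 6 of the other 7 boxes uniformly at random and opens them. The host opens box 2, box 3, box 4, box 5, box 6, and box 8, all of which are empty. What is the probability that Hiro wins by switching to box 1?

1/2

Because the host chose which boxes to open without knowing where the gold coin is, the choice is independent of the prize location. Learning that none of the 6 opened boxes holds the gold coin simply rules out those 6 locations and leaves the remaining 2 boxes still equally likely by symmetry.
So P(the gold coin in box 1) = 1/2.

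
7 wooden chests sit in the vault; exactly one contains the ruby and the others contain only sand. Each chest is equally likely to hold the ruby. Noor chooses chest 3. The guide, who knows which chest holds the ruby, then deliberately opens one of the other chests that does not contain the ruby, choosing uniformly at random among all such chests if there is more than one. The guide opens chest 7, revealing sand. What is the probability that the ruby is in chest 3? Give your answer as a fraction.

1/7

Apply Bayes' rule, conditioning on where the ruby actually is.
If it is in any of chests 1, 2, 4, 5, and 6 (prior 1/7 each): the guide has 5 equally likely choices, so probability 1/5; weight (1/7)·(1/5) = 1/35 each.
If it is in chest 3 (prior 1/7): the guide has 6 equally likely choices, so probability 1/6; weight (1/7)·(1/6) = 1/42.
If it is in chest 7 (prior 1/7): the guide opened chest 7, so this case is ruled out; weight (1/7)·0 = 0.
The weights sum to 1/6.
So P(the ruby in chest 3 | the guide opened chest 7) = (1/42) / (1/6) = 1/7.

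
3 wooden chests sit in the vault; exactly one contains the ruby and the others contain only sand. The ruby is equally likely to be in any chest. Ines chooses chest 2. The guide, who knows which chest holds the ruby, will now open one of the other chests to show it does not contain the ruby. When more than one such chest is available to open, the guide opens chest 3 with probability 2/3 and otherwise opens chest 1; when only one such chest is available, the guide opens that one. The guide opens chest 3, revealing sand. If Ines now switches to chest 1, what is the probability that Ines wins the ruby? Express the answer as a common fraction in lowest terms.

Apply Bayes' rule, conditioning on where the ruby actually is.
If it is in chest 1 (prior 1/3): only chest 3 is available, probability 1; weight (1/3)·1 = 1/3.
If it is in chest 2 (prior 1/3): chest 3 is available, opened with probability 2/3; weight (1/3)·(2/3) = 2/9.
If it is in chest 3 (prior 1/3): the guide opened chest 3, so this case is ruled out; weight (1/3)·0 = 0.
The weights sum to 5/9.
So P(the ruby in chest 1 | the guide opened chest 3) = (1/3) / (5/9) = 3/5.

3/5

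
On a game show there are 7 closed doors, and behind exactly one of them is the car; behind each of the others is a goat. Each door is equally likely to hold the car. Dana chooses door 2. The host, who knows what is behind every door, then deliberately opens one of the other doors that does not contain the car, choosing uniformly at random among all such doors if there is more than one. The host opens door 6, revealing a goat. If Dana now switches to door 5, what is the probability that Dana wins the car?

6/35

Consider each possible location of the car in turn.
If it is behind any of doors 1, 3, 4, 5, and 7 (prior 1/7 each): the host has 5 equally likely choices, so probability 1/5; weight (1/7)·(1/5) = 1/35 each.
If it is behind door 2 (prior 1/7): the host has 6 equally likely choices, so probability 1/6; weight (1/7)·(1/6) = 1/42.
If it is behind door 6 (prior 1/7): the host opened door 6, so this case is ruled out; weight (1/7)·0 = 0.
The weights sum to 1/6.
So P(the car behind door 5 | the host opened door 6) = (1/35) / (1/6) = 6/35.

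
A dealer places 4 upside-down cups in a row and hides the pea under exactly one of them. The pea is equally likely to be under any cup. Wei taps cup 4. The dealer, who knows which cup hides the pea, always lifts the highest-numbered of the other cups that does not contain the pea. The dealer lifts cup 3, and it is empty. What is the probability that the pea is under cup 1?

Consider each possible location of the pea in turn.
If it is under any of cups 1, 2, and 4 (prior 1/4 each): cup 3 is the highest-numbered option available, probability 1; weight (1/4)·1 = 1/4 each.
If it is under cup 3 (prior 1/4): the dealer opened cup 3, so this case is ruled out; weight (1/4)·0 = 0.
The weights sum to 3/4.
So P(the pea under cup 1 | the dealer opened cup 3) = (1/4) / (3/4) = 1/3.

1/3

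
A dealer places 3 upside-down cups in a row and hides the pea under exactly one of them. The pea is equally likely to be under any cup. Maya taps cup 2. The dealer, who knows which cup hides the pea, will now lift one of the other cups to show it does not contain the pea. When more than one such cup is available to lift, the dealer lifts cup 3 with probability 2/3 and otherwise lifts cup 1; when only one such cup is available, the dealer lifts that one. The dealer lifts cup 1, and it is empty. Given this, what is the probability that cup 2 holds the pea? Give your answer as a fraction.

Condition on the true location of the pea.
If it is under cup 1 (prior 1/3): the dealer opened cup 1, so this case is ruled out; weight (1/3)·0 = 0.
If it is under cup 2 (prior 1/3): cup 3 is available but not opened, probability 1/3; weight (1/3)·(1/3) = 1/9.
If it is under cup 3 (prior 1/3): only cup 1 is available, probability 1; weight (1/3)·1 = 1/3.
The weights sum to 4/9.
So P(the pea under cup 2 | the dealer opened cup 1) = (1/9) / (4/9) = 1/4.

1/4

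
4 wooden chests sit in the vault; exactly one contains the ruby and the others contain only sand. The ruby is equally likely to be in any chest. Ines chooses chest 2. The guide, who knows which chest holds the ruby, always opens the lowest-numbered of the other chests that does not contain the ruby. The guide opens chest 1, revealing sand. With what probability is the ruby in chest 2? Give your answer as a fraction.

Consider each possible location of the ruby in turn.
If it is in chest 1 (prior 1/4): the guide opened chest 1, so this case is ruled out; weight (1/4)·0 = 0.
If it is in any of chests 2, 3, and 4 (prior 1/4 each): chest 1 is the lowest-numbered option available, probability 1; weight (1/4)·1 = 1/4 each.
The weights sum to 3/4.
So P(the ruby in chest 2 | the guide opened chest 1) = (1/4) / (3/4) = 1/3.

1/3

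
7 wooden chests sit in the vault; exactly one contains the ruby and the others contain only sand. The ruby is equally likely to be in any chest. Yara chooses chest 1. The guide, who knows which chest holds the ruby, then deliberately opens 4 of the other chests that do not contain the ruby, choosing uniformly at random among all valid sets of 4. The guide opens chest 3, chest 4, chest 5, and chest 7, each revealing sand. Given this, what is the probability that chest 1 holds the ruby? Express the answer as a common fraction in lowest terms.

1/7

Consider each possible location of the ruby in turn.
If it is in chest 1 (prior 1/7): the guide has 15 equally likely choices, so probability 1/15; weight (1/7)·(1/15) = 1/105.
If it is in either of chests 2 and 6 (prior 1/7 each): the guide has 5 equally likely choices, so probability 1/5; weight (1/7)·(1/5) = 1/35 each.
If it is in any of chests 3, 4, 5, and 7 (prior 1/7 each): that chest was opened and seen not to hold the prize — ruled out; weight (1/7)·0 = 0 each.
The weights sum to 1/15.
So P(the ruby in chest 1 | the guide opened chest 3, chest 4, chest 5, and chest 7) = (1/105) / (1/15) = 1/7.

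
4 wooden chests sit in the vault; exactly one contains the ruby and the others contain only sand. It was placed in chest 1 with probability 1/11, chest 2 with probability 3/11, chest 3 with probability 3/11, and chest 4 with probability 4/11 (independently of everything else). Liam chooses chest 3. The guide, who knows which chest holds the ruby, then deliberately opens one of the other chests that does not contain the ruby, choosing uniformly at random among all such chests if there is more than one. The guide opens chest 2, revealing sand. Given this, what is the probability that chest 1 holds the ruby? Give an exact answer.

Condition on the true location of the ruby.
If it is in chest 1 (prior 1/11): the guide has 2 equally likely choices, so probability 1/2; weight (1/11)·(1/2) = 1/22.
If it is in chest 2 (prior 3/11): the guide opened chest 2, so this case is ruled out; weight (3/11)·0 = 0.
If it is in chest 3 (prior 3/11): the guide has 3 equally likely choices, so probability 1/3; weight (3/11)·(1/3) = 1/11.
If it is in chest 4 (prior 4/11): the guide has 2 equally likely choices, so probability 1/2; weight (4/11)·(1/2) = 2/11.
The weights sum to 7/22.
So P(the ruby in chest 1 | the guide opened chest 2) = (1/22) / (7/22) = 1/7.

1/7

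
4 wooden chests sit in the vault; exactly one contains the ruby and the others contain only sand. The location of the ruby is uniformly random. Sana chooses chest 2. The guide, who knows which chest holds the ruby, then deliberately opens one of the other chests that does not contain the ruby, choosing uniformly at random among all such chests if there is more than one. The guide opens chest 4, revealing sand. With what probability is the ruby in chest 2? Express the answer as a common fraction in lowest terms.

Apply Bayes' rule, conditioning on where the ruby actually is.
If it is in either of chests 1 and 3 (prior 1/4 each): the guide has 2 equally likely choices, so probability 1/2; weight (1/4)·(1/2) = 1/8 each.
If it is in chest 2 (prior 1/4): the guide has 3 equally likely choices, so probability 1/3; weight (1/4)·(1/3) = 1/12.
If it is in chest 4 (prior 1/4): the guide opened chest 4, so this case is ruled out; weight (1/4)·0 = 0.
The weights sum to 1/3.
So P(the ruby in chest 2 | the guide opened chest 4) = (1/12) / (1/3) = 1/4.

1/4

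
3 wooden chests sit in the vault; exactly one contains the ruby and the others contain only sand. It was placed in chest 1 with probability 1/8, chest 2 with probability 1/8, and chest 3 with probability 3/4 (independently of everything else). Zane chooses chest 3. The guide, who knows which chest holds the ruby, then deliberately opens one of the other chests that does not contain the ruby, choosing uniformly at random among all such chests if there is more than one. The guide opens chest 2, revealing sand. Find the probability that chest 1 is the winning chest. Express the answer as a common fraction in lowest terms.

Condition on the true location of the ruby.
If it is in chest 1 (prior 1/8): the guide has no choice, probability 1; weight (1/8)·1 = 1/8.
If it is in chest 2 (prior 1/8): the guide opened chest 2, so this case is ruled out; weight (1/8)·0 = 0.
If it is in chest 3 (prior 3/4): the guide has 2 equally likely choices, so probability 1/2; weight (3/4)·(1/2) = 3/8.
The weights sum to 1/2.
So P(the ruby in chest 1 | the guide opened chest 2) = (1/8) / (1/2) = 1/4.

1/4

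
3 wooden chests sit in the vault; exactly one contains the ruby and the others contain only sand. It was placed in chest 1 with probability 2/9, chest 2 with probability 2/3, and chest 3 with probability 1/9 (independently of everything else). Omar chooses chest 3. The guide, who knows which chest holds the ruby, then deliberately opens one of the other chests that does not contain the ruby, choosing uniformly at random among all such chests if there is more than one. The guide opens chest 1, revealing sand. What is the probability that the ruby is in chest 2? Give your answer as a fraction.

12/13

Apply Bayes' rule, conditioning on where the ruby actually is.
If it is in chest 1 (prior 2/9): the guide opened chest 1, so this case is ruled out; weight (2/9)·0 = 0.
If it is in chest 2 (prior 2/3): the guide has no choice, probability 1; weight (2/3)·1 = 2/3.
If it is in chest 3 (prior 1/9): the guide has 2 equally likely choices, so probability 1/2; weight (1/9)·(1/2) = 1/18.
The weights sum to 13/18.
So P(the ruby in chest 2 | the guide opened chest 1) = (2/3) / (13/18) = 12/13.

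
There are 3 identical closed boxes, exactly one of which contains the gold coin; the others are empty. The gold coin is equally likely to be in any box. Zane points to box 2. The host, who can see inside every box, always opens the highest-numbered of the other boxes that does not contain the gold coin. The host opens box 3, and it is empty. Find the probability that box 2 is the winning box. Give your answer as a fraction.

1/2

Condition on the true location of the gold coin.
If it is in either of boxes 1 and 2 (prior 1/3 each): box 3 is the highest-numbered option available, probability 1; weight (1/3)·1 = 1/3 each.
If it is in box 3 (prior 1/3): the host opened box 3, so this case is ruled out; weight (1/3)·0 = 0.
The weights sum to 2/3.
So P(the gold coin in box 2 | the host opened box 3) = (1/3) / (2/3) = 1/2.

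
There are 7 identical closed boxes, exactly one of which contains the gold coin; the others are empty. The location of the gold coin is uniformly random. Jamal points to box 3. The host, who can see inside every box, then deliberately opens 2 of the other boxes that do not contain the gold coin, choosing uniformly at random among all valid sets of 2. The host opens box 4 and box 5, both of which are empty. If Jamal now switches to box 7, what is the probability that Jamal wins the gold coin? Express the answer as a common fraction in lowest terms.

Consider each possible location of the gold coin in turn.
If it is in any of boxes 1, 2, 6, and 7 (prior 1/7 each): the host has 10 equally likely choices, so probability 1/10; weight (1/7)·(1/10) = 1/70 each.
If it is in box 3 (prior 1/7): the host has 15 equally likely choices, so probability 1/15; weight (1/7)·(1/15) = 1/105.
If it is in either of boxes 4 and 5 (prior 1/7 each): that box was opened and seen not to hold the prize — ruled out; weight (1/7)·0 = 0 each.
The weights sum to 1/15.
So P(the gold coin in box 7 | the host opened box 4 and box 5) = (1/70) / (1/15) = 3/14.

3/14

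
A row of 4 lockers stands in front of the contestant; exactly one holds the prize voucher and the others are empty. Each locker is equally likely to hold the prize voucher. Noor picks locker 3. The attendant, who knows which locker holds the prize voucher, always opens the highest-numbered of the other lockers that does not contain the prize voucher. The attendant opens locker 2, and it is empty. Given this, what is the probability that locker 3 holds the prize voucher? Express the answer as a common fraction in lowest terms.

Condition on the true location of the prize voucher.
If it is in either of lockers 1 and 3 (prior 1/4 each): the attendant would have opened locker 4 instead, probability 0; weight (1/4)·0 = 0 each.
If it is in locker 2 (prior 1/4): the attendant opened locker 2, so this case is ruled out; weight (1/4)·0 = 0.
If it is in locker 4 (prior 1/4): locker 2 is the highest-numbered option available, probability 1; weight (1/4)·1 = 1/4.
The weights sum to 1/4.
So P(the prize voucher in locker 3 | the attendant opened locker 2) = 0 / (1/4) = 0.

0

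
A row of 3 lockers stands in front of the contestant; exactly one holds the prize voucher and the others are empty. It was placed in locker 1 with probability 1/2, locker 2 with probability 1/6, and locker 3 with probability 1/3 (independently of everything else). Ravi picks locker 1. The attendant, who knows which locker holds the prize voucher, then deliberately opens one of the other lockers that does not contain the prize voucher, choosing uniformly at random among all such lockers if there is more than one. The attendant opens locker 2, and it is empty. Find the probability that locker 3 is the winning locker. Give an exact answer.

Consider each possible location of the prize voucher in turn.
If it is in locker 1 (prior 1/2): the attendant has 2 equally likely choices, so probability 1/2; weight (1/2)·(1/2) = 1/4.
If it is in locker 2 (prior 1/6): the attendant opened locker 2, so this case is ruled out; weight (1/6)·0 = 0.
If it is in locker 3 (prior 1/3): the attendant has no choice, probability 1; weight (1/3)·1 = 1/3.
The weights sum to 7/12.
So P(the prize voucher in locker 3 | the attendant opened locker 2) = (1/3) / (7/12) = 4/7.

4/7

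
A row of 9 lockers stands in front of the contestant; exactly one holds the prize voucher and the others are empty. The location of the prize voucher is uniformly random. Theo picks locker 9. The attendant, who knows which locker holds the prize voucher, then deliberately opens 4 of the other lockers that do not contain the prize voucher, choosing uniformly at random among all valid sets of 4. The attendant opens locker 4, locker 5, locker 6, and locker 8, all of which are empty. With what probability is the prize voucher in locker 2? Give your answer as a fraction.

2/9

Consider each possible location of the prize voucher in turn.
If it is in any of lockers 1, 2, 3, and 7 (prior 1/9 each): the attendant has 35 equally likely choices, so probability 1/35; weight (1/9)·(1/35) = 1/315 each.
If it is in any of lockers 4, 5, 6, and 8 (prior 1/9 each): that locker was opened and seen not to hold the prize — ruled out; weight (1/9)·0 = 0 each.
If it is in locker 9 (prior 1/9): the attendant has 70 equally likely choices, so probability 1/70; weight (1/9)·(1/70) = 1/630.
The weights sum to 1/70.
So P(the prize voucher in locker 2 | the attendant opened locker 4, locker 5, locker 6, and locker 8) = (1/315) / (1/70) = 2/9.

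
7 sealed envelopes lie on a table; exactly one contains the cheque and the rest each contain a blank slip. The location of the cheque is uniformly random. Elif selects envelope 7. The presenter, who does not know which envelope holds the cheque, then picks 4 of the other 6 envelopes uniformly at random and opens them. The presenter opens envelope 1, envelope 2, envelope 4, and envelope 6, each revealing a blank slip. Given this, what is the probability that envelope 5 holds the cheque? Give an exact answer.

Because the presenter chose which envelopes to open without knowing where the cheque is, the choice is independent of the prize location. Learning that none of the 4 opened envelopes holds the cheque simply rules out those 4 locations and leaves the remaining 3 envelopes still equally likely by symmetry.
So P(the cheque in envelope 5) = 1/3.

1/3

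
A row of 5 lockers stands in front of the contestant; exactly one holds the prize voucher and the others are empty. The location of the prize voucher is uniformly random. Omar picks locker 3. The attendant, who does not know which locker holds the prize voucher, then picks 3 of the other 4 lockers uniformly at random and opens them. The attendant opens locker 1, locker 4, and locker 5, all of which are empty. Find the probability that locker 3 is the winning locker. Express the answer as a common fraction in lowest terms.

1/2

Condition on the true location of the prize voucher.
If it is in any of lockers 1, 4, and 5 (prior 1/5 each): that locker was opened and seen not to hold the prize — ruled out; weight (1/5)·0 = 0 each.
If it is in either of lockers 2 and 3 (prior 1/5 each): the attendant picks exactly this set with probability 1/4 regardless, and none is the prize; weight (1/5)·(1/4) = 1/20 each.
The weights sum to 1/10.
So P(the prize voucher in locker 3 | the attendant opened locker 1, locker 4, and locker 5) = (1/20) / (1/10) = 1/2.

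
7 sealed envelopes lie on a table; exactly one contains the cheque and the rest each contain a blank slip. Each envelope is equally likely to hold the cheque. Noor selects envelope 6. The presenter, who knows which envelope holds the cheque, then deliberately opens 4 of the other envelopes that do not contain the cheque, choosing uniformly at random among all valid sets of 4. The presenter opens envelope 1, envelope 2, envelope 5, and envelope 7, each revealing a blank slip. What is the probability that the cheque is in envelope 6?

1/7

Consider each possible location of the cheque in turn.
If it is in any of envelopes 1, 2, 5, and 7 (prior 1/7 each): that envelope was opened and seen not to hold the prize — ruled out; weight (1/7)·0 = 0 each.
If it is in either of envelopes 3 and 4 (prior 1/7 each): the presenter has 5 equally likely choices, so probability 1/5; weight (1/7)·(1/5) = 1/35 each.
If it is in envelope 6 (prior 1/7): the presenter has 15 equally likely choices, so probability 1/15; weight (1/7)·(1/15) = 1/105.
The weights sum to 1/15.
So P(the cheque in envelope 6 | the presenter opened envelope 1, envelope 2, envelope 5, and envelope 7) = (1/105) / (1/15) = 1/7.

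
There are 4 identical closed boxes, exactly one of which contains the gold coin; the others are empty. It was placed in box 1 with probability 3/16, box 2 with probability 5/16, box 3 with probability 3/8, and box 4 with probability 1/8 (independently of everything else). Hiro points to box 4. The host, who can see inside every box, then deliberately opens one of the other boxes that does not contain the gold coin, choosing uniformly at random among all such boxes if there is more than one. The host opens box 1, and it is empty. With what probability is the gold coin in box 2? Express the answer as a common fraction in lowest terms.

15/37

Consider each possible location of the gold coin in turn.
If it is in box 1 (prior 3/16): the host opened box 1, so this case is ruled out; weight (3/16)·0 = 0.
If it is in box 2 (prior 5/16): the host has 2 equally likely choices, so probability 1/2; weight (5/16)·(1/2) = 5/32.
If it is in box 3 (prior 3/8): the host has 2 equally likely choices, so probability 1/2; weight (3/8)·(1/2) = 3/16.
If it is in box 4 (prior 1/8): the host has 3 equally likely choices, so probability 1/3; weight (1/8)·(1/3) = 1/24.
The weights sum to 37/96.
So P(the gold coin in box 2 | the host opened box 1) = (5/32) / (37/96) = 15/37.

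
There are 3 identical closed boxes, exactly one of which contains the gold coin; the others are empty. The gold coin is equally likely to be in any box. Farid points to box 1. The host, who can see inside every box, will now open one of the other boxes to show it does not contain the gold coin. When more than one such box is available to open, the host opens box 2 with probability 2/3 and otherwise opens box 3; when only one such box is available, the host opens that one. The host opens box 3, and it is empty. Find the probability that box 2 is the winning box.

Apply Bayes' rule, conditioning on where the gold coin actually is.
If it is in box 1 (prior 1/3): box 2 is available but not opened, probability 1/3; weight (1/3)·(1/3) = 1/9.
If it is in box 2 (prior 1/3): only box 3 is available, probability 1; weight (1/3)·1 = 1/3.
If it is in box 3 (prior 1/3): the host opened box 3, so this case is ruled out; weight (1/3)·0 = 0.
The weights sum to 4/9.
So P(the gold coin in box 2 | the host opened box 3) = (1/3) / (4/9) = 3/4.

3/4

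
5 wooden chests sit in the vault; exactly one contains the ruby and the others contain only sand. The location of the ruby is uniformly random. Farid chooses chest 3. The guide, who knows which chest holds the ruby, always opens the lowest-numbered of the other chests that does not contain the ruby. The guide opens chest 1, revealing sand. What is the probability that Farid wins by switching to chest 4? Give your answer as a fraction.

1/4

Consider each possible location of the ruby in turn.
If it is in chest 1 (prior 1/5): the guide opened chest 1, so this case is ruled out; weight (1/5)·0 = 0.
If it is in any of chests 2, 3, 4, and 5 (prior 1/5 each): chest 1 is the lowest-numbered option available, probability 1; weight (1/5)·1 = 1/5 each.
The weights sum to 4/5.
So P(the ruby in chest 4 | the guide opened chest 1) = (1/5) / (4/5) = 1/4.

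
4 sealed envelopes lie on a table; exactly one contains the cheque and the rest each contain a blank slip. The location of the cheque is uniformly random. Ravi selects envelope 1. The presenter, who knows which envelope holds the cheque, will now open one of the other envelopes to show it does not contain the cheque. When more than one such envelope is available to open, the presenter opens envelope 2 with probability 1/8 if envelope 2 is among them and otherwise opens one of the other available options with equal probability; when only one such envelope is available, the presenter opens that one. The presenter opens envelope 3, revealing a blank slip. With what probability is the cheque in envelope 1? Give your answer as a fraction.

Consider each possible location of the cheque in turn.
If it is in envelope 1 (prior 1/4): envelope 2 is available but not opened; envelope 3 gets probability (1 − 1/8)/2 = 7/16; weight (1/4)·(7/16) = 7/64.
If it is in envelope 2 (prior 1/4): envelope 2 holds the prize so is unavailable; the presenter chooses uniformly among the 2 others, probability 1/2; weight (1/4)·(1/2) = 1/8.
If it is in envelope 3 (prior 1/4): the presenter opened envelope 3, so this case is ruled out; weight (1/4)·0 = 0.
If it is in envelope 4 (prior 1/4): envelope 2 is available but not opened, probability 7/8; weight (1/4)·(7/8) = 7/32.
The weights sum to 29/64.
So P(the cheque in envelope 1 | the presenter opened envelope 3) = (7/64) / (29/64) = 7/29.

7/29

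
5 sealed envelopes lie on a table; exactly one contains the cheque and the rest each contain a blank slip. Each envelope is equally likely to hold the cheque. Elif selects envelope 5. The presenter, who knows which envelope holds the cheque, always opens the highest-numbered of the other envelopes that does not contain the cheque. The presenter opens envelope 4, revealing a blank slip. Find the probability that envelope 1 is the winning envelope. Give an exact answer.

Consider each possible location of the cheque in turn.
If it is in any of envelopes 1, 2, 3, and 5 (prior 1/5 each): envelope 4 is the highest-numbered option available, probability 1; weight (1/5)·1 = 1/5 each.
If it is in envelope 4 (prior 1/5): the presenter opened envelope 4, so this case is ruled out; weight (1/5)·0 = 0.
The weights sum to 4/5.
So P(the cheque in envelope 1 | the presenter opened envelope 4) = (1/5) / (4/5) = 1/4.

1/4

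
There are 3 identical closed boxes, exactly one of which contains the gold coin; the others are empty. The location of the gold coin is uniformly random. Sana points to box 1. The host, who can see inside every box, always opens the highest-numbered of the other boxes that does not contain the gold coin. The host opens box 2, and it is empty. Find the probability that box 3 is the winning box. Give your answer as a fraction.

Consider each possible location of the gold coin in turn.
If it is in box 1 (prior 1/3): the host would have opened box 3 instead, probability 0; weight (1/3)·0 = 0.
If it is in box 2 (prior 1/3): the host opened box 2, so this case is ruled out; weight (1/3)·0 = 0.
If it is in box 3 (prior 1/3): box 2 is the highest-numbered option available, probability 1; weight (1/3)·1 = 1/3.
The weights sum to 1/3.
So P(the gold coin in box 3 | the host opened box 2) = (1/3) / (1/3) = 1.

1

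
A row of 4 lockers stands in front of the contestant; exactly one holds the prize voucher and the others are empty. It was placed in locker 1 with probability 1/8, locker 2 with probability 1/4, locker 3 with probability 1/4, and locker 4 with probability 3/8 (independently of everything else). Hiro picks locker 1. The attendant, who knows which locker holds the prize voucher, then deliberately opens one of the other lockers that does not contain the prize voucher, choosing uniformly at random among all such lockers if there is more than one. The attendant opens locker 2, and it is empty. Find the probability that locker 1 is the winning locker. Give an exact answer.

2/17

Consider each possible location of the prize voucher in turn.
If it is in locker 1 (prior 1/8): the attendant has 3 equally likely choices, so probability 1/3; weight (1/8)·(1/3) = 1/24.
If it is in locker 2 (prior 1/4): the attendant opened locker 2, so this case is ruled out; weight (1/4)·0 = 0.
If it is in locker 3 (prior 1/4): the attendant has 2 equally likely choices, so probability 1/2; weight (1/4)·(1/2) = 1/8.
If it is in locker 4 (prior 3/8): the attendant has 2 equally likely choices, so probability 1/2; weight (3/8)·(1/2) = 3/16.
The weights sum to 17/48.
So P(the prize voucher in locker 1 | the attendant opened locker 2) = (1/24) / (17/48) = 2/17.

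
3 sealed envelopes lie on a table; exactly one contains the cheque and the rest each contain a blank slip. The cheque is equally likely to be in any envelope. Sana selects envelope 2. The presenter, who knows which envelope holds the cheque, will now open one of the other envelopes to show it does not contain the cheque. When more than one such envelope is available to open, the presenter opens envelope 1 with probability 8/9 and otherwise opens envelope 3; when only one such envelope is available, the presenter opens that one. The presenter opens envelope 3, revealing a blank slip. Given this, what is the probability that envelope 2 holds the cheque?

1/10

Consider each possible location of the cheque in turn.
If it is in envelope 1 (prior 1/3): only envelope 3 is available, probability 1; weight (1/3)·1 = 1/3.
If it is in envelope 2 (prior 1/3): envelope 1 is available but not opened, probability 1/9; weight (1/3)·(1/9) = 1/27.
If it is in envelope 3 (prior 1/3): the presenter opened envelope 3, so this case is ruled out; weight (1/3)·0 = 0.
The weights sum to 10/27.
So P(the cheque in envelope 2 | the presenter opened envelope 3) = (1/27) / (10/27) = 1/10.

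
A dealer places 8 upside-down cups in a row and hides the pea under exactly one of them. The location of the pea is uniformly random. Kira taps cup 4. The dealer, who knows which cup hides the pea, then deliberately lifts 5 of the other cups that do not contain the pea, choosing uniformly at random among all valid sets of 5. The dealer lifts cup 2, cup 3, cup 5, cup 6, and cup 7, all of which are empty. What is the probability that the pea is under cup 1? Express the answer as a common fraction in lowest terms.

Condition on the true location of the pea.
If it is under either of cups 1 and 8 (prior 1/8 each): the dealer has 6 equally likely choices, so probability 1/6; weight (1/8)·(1/6) = 1/48 each.
If it is under any of cups 2, 3, 5, 6, and 7 (prior 1/8 each): that cup was opened and seen not to hold the prize — ruled out; weight (1/8)·0 = 0 each.
If it is under cup 4 (prior 1/8): the dealer has 21 equally likely choices, so probability 1/21; weight (1/8)·(1/21) = 1/168.
The weights sum to 1/21.
So P(the pea under cup 1 | the dealer opened cup 2, cup 3, cup 5, cup 6, and cup 7) = (1/48) / (1/21) = 7/16.

7/16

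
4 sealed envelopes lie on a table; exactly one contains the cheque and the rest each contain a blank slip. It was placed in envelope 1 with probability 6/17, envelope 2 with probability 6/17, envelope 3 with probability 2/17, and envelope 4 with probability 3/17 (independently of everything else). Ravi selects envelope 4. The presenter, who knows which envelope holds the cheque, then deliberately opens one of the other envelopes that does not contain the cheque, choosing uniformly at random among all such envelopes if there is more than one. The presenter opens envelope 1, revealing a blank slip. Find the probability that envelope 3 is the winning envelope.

1/5

Apply Bayes' rule, conditioning on where the cheque actually is.
If it is in envelope 1 (prior 6/17): the presenter opened envelope 1, so this case is ruled out; weight (6/17)·0 = 0.
If it is in envelope 2 (prior 6/17): the presenter has 2 equally likely choices, so probability 1/2; weight (6/17)·(1/2) = 3/17.
If it is in envelope 3 (prior 2/17): the presenter has 2 equally likely choices, so probability 1/2; weight (2/17)·(1/2) = 1/17.
If it is in envelope 4 (prior 3/17): the presenter has 3 equally likely choices, so probability 1/3; weight (3/17)·(1/3) = 1/17.
The weights sum to 5/17.
So P(the cheque in envelope 3 | the presenter opened envelope 1) = (1/17) / (5/17) = 1/5.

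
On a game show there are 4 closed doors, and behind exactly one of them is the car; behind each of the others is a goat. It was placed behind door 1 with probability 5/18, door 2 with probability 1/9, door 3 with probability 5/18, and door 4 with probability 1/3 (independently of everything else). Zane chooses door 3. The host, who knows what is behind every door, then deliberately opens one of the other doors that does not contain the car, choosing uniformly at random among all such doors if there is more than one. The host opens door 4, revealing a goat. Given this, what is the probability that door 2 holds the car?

6/31

Apply Bayes' rule, conditioning on where the car actually is.
If it is behind door 1 (prior 5/18): the host has 2 equally likely choices, so probability 1/2; weight (5/18)·(1/2) = 5/36.
If it is behind door 2 (prior 1/9): the host has 2 equally likely choices, so probability 1/2; weight (1/9)·(1/2) = 1/18.
If it is behind door 3 (prior 5/18): the host has 3 equally likely choices, so probability 1/3; weight (5/18)·(1/3) = 5/54.
If it is behind door 4 (prior 1/3): the host opened door 4, so this case is ruled out; weight (1/3)·0 = 0.
The weights sum to 31/108.
So P(the car behind door 2 | the host opened door 4) = (1/18) / (31/108) = 6/31.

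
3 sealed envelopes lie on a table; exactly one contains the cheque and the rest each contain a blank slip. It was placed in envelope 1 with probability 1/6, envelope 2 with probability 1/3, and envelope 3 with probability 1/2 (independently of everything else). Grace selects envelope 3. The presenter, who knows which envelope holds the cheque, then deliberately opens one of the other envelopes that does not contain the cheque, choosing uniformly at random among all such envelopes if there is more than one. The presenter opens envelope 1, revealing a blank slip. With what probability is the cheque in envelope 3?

Consider each possible location of the cheque in turn.
If it is in envelope 1 (prior 1/6): the presenter opened envelope 1, so this case is ruled out; weight (1/6)·0 = 0.
If it is in envelope 2 (prior 1/3): the presenter has no choice, probability 1; weight (1/3)·1 = 1/3.
If it is in envelope 3 (prior 1/2): the presenter has 2 equally likely choices, so probability 1/2; weight (1/2)·(1/2) = 1/4.
The weights sum to 7/12.
So P(the cheque in envelope 3 | the presenter opened envelope 1) = (1/4) / (7/12) = 3/7.

3/7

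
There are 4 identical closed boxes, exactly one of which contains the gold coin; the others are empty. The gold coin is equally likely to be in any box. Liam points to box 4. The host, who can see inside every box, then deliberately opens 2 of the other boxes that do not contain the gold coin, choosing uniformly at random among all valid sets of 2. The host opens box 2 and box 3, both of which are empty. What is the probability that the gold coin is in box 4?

Apply Bayes' rule, conditioning on where the gold coin actually is.
If it is in box 1 (prior 1/4): the host has no choice, probability 1; weight (1/4)·1 = 1/4.
If it is in either of boxes 2 and 3 (prior 1/4 each): that box was opened and seen not to hold the prize — ruled out; weight (1/4)·0 = 0 each.
If it is in box 4 (prior 1/4): the host has 3 equally likely choices, so probability 1/3; weight (1/4)·(1/3) = 1/12.
The weights sum to 1/3.
So P(the gold coin in box 4 | the host opened box 2 and box 3) = (1/12) / (1/3) = 1/4.

1/4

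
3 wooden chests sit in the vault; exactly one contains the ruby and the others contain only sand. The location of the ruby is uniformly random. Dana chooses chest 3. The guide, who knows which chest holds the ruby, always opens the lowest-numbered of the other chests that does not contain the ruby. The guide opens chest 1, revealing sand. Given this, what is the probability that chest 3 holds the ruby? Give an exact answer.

Apply Bayes' rule, conditioning on where the ruby actually is.
If it is in chest 1 (prior 1/3): the guide opened chest 1, so this case is ruled out; weight (1/3)·0 = 0.
If it is in either of chests 2 and 3 (prior 1/3 each): chest 1 is the lowest-numbered option available, probability 1; weight (1/3)·1 = 1/3 each.
The weights sum to 2/3.
So P(the ruby in chest 3 | the guide opened chest 1) = (1/3) / (2/3) = 1/2.

1/2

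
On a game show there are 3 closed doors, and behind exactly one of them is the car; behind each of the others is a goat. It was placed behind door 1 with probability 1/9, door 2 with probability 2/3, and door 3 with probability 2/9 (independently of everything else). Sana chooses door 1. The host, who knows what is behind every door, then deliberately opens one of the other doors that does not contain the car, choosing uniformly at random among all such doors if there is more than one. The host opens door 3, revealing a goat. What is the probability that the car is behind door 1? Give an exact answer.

Consider each possible location of the car in turn.
If it is behind door 1 (prior 1/9): the host has 2 equally likely choices, so probability 1/2; weight (1/9)·(1/2) = 1/18.
If it is behind door 2 (prior 2/3): the host has no choice, probability 1; weight (2/3)·1 = 2/3.
If it is behind door 3 (prior 2/9): the host opened door 3, so this case is ruled out; weight (2/9)·0 = 0.
The weights sum to 13/18.
So P(the car behind door 1 | the host opened door 3) = (1/18) / (13/18) = 1/13.

1/13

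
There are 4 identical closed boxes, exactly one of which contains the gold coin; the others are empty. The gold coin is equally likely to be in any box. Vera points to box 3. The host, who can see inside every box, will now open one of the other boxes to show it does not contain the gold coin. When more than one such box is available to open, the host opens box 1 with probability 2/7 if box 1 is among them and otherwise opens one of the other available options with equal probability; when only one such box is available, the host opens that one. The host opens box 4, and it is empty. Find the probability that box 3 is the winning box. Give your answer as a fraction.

5/22

Apply Bayes' rule, conditioning on where the gold coin actually is.
If it is in box 1 (prior 1/4): box 1 holds the prize so is unavailable; the host chooses uniformly among the 2 others, probability 1/2; weight (1/4)·(1/2) = 1/8.
If it is in box 2 (prior 1/4): box 1 is available but not opened, probability 5/7; weight (1/4)·(5/7) = 5/28.
If it is in box 3 (prior 1/4): box 1 is available but not opened; box 4 gets probability (1 − 2/7)/2 = 5/14; weight (1/4)·(5/14) = 5/56.
If it is in box 4 (prior 1/4): the host opened box 4, so this case is ruled out; weight (1/4)·0 = 0.
The weights sum to 11/28.
So P(the gold coin in box 3 | the host opened box 4) = (5/56) / (11/28) = 5/22.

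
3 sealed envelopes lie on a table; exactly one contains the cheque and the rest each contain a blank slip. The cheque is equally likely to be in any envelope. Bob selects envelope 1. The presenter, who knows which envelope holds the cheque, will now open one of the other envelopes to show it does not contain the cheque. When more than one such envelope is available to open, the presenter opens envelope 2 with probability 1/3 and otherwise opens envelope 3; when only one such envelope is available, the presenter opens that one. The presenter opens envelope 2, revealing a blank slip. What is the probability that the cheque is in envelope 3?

Apply Bayes' rule, conditioning on where the cheque actually is.
If it is in envelope 1 (prior 1/3): envelope 2 is available, opened with probability 1/3; weight (1/3)·(1/3) = 1/9.
If it is in envelope 2 (prior 1/3): the presenter opened envelope 2, so this case is ruled out; weight (1/3)·0 = 0.
If it is in envelope 3 (prior 1/3): only envelope 2 is available, probability 1; weight (1/3)·1 = 1/3.
The weights sum to 4/9.
So P(the cheque in envelope 3 | the presenter opened envelope 2) = (1/3) / (4/9) = 3/4.

3/4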